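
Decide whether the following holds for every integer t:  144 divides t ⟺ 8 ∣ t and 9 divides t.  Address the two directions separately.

(⟸) This fails: take t = 72. Both 8 ∣ 72 and 9 ∣ 72, yet 72 is not a multiple of 144 (since 72 = 0·144 + 72), so 144 ∤ 72.

(⟹) If 144 ∣ t, write t = 144q. Since 144 = 18·8, t = 8·(18q), so 8 ∣ t; and since 144 = 16·9, t = 9·(16q), so 9 ∣ t.

Only the forward implication holds.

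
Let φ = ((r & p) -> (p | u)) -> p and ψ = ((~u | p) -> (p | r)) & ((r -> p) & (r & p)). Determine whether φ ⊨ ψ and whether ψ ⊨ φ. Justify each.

Only the reverse direction holds.

Forward direction. This fails. Under u = F, p = T, r = F, the left side is true but the right side is false.

Converse. Assume the antecedent. If u is true, the antecedent forces (u = T, p = T, r = T), and ((r & p) -> (p | u)) -> p holds there. If u is false, the antecedent forces (u = F, p = T, r = T), and ((r & p) -> (p | u)) -> p holds there. Either way ((r & p) -> (p | u)) -> p holds.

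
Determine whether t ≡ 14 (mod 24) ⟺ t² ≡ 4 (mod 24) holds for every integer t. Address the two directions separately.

Forward direction. Suppose t ≡ 14 (mod 24). Write t = 24j + 14. Then (24j + 14)² = 576j² + 672j + 196 = 24(24j² + 28j + 8) + 4, so t² ≡ 4 (mod 24).

Converse. This fails: take t = 2. Then 2² = 4 ≡ 4 (mod 24), yet 2 ≡ 2 (mod 24), not 14.

Only the forward implication holds.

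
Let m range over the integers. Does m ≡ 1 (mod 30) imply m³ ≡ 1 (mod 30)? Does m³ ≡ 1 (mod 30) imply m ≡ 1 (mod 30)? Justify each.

[⇒] Suppose m ≡ 1 (mod 30). Write m = 30j + 1. Then (30j + 1)³ = 27000j³ + 2700j² + 90j + 1 = 30(900j³ + 90j² + 3j) + 1, so m³ ≡ 1 (mod 30).

[⇐] Conversely, suppose m³ ≡ 1 (mod 30). The only residue r in {0, …, 29} with r³ ≡ 1 (mod 30) is r = 1, so m ≡ 1 (mod 30).

Both directions hold; the statement is true.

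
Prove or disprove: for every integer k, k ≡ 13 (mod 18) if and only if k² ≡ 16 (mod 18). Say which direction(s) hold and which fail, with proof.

(⇒) fails and (⇐) fails.

(⇒) This fails: take k = 13. Then 13 ≡ 13 (mod 18), but 13² = 169 ≡ 7 (mod 18), not 16.

(⇐) This fails: take k = 4. Then 4² = 16 ≡ 16 (mod 18), yet 4 ≡ 4 (mod 18), not 13.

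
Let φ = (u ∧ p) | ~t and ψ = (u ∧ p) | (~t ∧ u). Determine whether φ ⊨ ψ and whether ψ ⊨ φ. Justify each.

Forward direction. This fails. Under u = F, p = F, t = F, the left side is true but the right side is false.

Converse. Assume the antecedent. If p is true, the antecedent forces (u = T, p = T, t = F) or (u = T, p = T, t = T), and (u ∧ p) | ~t holds there. If p is false, the antecedent forces (u = T, p = F, t = F), and (u ∧ p) | ~t holds there. Either way (u ∧ p) | ~t holds.

Only the converse holds.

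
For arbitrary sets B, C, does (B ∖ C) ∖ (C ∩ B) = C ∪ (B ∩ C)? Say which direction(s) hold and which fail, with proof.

(⊆) fails and (⊇) fails.

(⊆) This inclusion fails. Take B = {1}, C = ∅; then 1 ∈ (B ∖ C) ∖ (C ∩ B) but 1 ∉ C ∪ (B ∩ C).

(⊇) This inclusion fails. Take B = ∅, C = {1}; then 1 ∈ C ∪ (B ∩ C) but 1 ∉ (B ∖ C) ∖ (C ∩ B).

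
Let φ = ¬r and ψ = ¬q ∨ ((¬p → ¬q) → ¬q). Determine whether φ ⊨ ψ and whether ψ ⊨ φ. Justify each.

Neither implication holds.

Forward direction. This fails. Under p = T, q = T, r = F, the left side is true but the right side is false.

Converse. This fails. Under p = F, q = F, r = T, the left side is false but the right side is true.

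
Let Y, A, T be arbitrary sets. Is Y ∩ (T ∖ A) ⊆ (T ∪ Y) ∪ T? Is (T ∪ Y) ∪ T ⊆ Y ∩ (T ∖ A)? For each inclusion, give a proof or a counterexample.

The sets are not equal: only the forward inclusion holds.

Reverse inclusion. This inclusion fails. Take Y = {1}, A = ∅, T = ∅; then 1 ∈ (T ∪ Y) ∪ T but 1 ∉ Y ∩ (T ∖ A).

Forward inclusion. Let x ∈ Y ∩ (T ∖ A). Then x ∈ Y ∩ T and x ∉ A, from which x ∈ (T ∪ Y) ∪ T.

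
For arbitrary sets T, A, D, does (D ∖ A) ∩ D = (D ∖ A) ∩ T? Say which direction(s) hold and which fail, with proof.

(⊆) fails; (⊇) holds.

(⟹) This inclusion fails. Take T = ∅, A = ∅, D = {1}; then 1 ∈ (D ∖ A) ∩ D but 1 ∉ (D ∖ A) ∩ T.

(⟸) Let x ∈ (D ∖ A) ∩ T. Then x ∈ T ∩ D and x ∉ A, from which x ∈ (D ∖ A) ∩ D.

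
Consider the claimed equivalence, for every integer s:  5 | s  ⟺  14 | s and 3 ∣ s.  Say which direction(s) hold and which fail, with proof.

(⟹) This fails: take s = 5. Certainly 5 ∣ 5, but 14 ∤ 5.

(⟸) This fails: take s = 42. Both 14 ∣ 42 and 3 ∣ 42, yet 42 is not a multiple of 5 (since 42 = 8·5 + 2), so 5 ∤ 42.

Both directions fail.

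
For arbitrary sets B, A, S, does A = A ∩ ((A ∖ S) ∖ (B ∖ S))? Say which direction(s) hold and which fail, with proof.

Forward inclusion. This inclusion fails. Take B = {1}, A = {1}, S = ∅; then 1 ∈ A but 1 ∉ A ∩ ((A ∖ S) ∖ (B ∖ S)).

Reverse inclusion. Let x ∈ A ∩ ((A ∖ S) ∖ (B ∖ S)). Then x ∈ A and x ∉ B, S, from which x ∈ A.

(⊆) fails; (⊇) holds.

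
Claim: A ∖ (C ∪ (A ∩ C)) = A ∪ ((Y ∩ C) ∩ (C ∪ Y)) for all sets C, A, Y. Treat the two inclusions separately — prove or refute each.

(⊇) This inclusion fails. Take C = {1}, A = {1}, Y = ∅; then 1 ∈ A ∪ ((Y ∩ C) ∩ (C ∪ Y)) but 1 ∉ A ∖ (C ∪ (A ∩ C)).

(⊆) Let x ∈ A ∖ (C ∪ (A ∩ C)). Then either x ∈ A and x ∉ C, Y; or x ∈ A ∩ Y and x ∉ C. In each case x ∈ A ∪ ((Y ∩ C) ∩ (C ∪ Y)), so A ∖ (C ∪ (A ∩ C)) ⊆ A ∪ ((Y ∩ C) ∩ (C ∪ Y)).

(⊆) holds; (⊇) fails.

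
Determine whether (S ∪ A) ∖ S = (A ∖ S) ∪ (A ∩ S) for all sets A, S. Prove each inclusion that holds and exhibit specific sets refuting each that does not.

The sets are not equal: only the forward inclusion holds.

(⟹) Let x ∈ (S ∪ A) ∖ S. Then x ∈ A and x ∉ S, from which x ∈ (A ∖ S) ∪ (A ∩ S).

(⟸) This inclusion fails. Take A = {1}, S = {1}; then 1 ∈ (A ∖ S) ∪ (A ∩ S) but 1 ∉ (S ∪ A) ∖ S.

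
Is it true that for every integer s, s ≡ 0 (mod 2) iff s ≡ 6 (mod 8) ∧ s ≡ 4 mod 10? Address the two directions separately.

Forward direction. This fails: s = 0 gives 0 ≡ 0 (mod 2) but 0 ≡ 0 (mod 8), so the conjunction on the right does not hold.

Converse. If s ≡ 6 (mod 8) and s ≡ 4 (mod 10), then by the Chinese remainder theorem s ≡ 14 (mod 40). Since 14 ≡ 0 (mod 2) and 2 ∣ 40, we get s ≡ 0 (mod 2).

Only the reverse direction holds.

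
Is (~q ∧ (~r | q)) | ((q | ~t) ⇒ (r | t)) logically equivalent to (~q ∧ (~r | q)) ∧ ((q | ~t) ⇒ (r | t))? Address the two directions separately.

(→) This fails. Under t = F, q = F, r = F, the left side is true but the right side is false.

(←) Assume the antecedent. If t is true, the consequent reduces to true regardless of the other variables. If t is false, the antecedent cannot hold. Either way the consequent holds.

Not equivalent: only (⇐) holds.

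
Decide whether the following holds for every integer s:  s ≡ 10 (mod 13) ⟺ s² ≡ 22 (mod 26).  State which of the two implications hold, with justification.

Both directions fail.

(→) This fails: take s = 23. Then 23 ≡ 10 (mod 13), but 23² = 529 ≡ 9 (mod 26), not 22.

(←) This fails: take s = 16. Then 16² = 256 ≡ 22 (mod 26), yet 16 ≡ 3 (mod 13), not 10.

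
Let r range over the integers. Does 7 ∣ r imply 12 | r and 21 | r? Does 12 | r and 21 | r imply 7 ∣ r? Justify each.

[⇒] This fails: take r = 7. Certainly 7 ∣ 7, but 12 ∤ 7.

[⇐] Suppose 12 ∣ r and 21 ∣ r. Any common multiple of 12 and 21 is a multiple of their lcm; here lcm(12, 21) = 12·21/gcd(12, 21) = 252/3 = 84, so 84 ∣ r. Since 7 ∣ 84, it follows that 7 ∣ r.

(⇒) fails; (⇐) holds.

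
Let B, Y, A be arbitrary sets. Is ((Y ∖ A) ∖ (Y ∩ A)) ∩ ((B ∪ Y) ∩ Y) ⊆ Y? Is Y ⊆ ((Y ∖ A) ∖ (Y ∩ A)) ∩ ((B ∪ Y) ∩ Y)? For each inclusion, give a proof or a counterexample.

Forward inclusion. Let x ∈ ((Y ∖ A) ∖ (Y ∩ A)) ∩ ((B ∪ Y) ∩ Y). Then either x ∈ Y and x ∉ B, A; or x ∈ B ∩ Y and x ∉ A. In each case x ∈ Y, so ((Y ∖ A) ∖ (Y ∩ A)) ∩ ((B ∪ Y) ∩ Y) ⊆ Y.

Reverse inclusion. This inclusion fails. Take B = ∅, Y = {1}, A = {1}; then 1 ∈ Y but 1 ∉ ((Y ∖ A) ∖ (Y ∩ A)) ∩ ((B ∪ Y) ∩ Y).

(⊆) holds; (⊇) fails.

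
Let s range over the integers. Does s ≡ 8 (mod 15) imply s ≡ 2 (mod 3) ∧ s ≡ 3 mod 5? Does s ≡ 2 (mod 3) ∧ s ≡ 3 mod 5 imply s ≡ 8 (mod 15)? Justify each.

(→) Suppose s ≡ 8 (mod 15); write s = 15j + 8. Since 3 ∣ 15, reducing mod 3 gives s ≡ 8 ≡ 2 (mod 3); since 5 ∣ 15, reducing mod 5 gives s ≡ 8 ≡ 3 (mod 5).

(←) Conversely, if s ≡ 2 (mod 3) and s ≡ 3 (mod 5), then by the Chinese remainder theorem s ≡ 8 (mod 15). This is exactly s ≡ 8 (mod 15).

Both implications hold.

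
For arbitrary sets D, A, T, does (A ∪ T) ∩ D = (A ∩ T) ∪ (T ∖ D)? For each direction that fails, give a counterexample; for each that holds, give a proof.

(⟹) This inclusion fails. Take D = {1}, A = {1}, T = ∅; then 1 ∈ (A ∪ T) ∩ D but 1 ∉ (A ∩ T) ∪ (T ∖ D).

(⟸) This inclusion fails. Take D = ∅, A = ∅, T = {1}; then 1 ∈ (A ∩ T) ∪ (T ∖ D) but 1 ∉ (A ∪ T) ∩ D.

Neither inclusion holds.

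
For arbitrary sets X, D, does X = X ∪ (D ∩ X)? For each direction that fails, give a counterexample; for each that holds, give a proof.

Forward inclusion. Let x ∈ X. Then either x ∈ X and x ∉ D; or x ∈ X ∩ D. In each case x ∈ X ∪ (D ∩ X), so X ⊆ X ∪ (D ∩ X).

Reverse inclusion. Let x ∈ X ∪ (D ∩ X). Then either x ∈ X and x ∉ D; or x ∈ X ∩ D. In each case x ∈ X, so X ∪ (D ∩ X) ⊆ X.

Both inclusions hold; the sets are equal.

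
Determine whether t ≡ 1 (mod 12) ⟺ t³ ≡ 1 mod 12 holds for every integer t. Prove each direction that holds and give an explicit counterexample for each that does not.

Forward direction. Suppose t ≡ 1 (mod 12). Write t = 12j + 1. Then (12j + 1)³ = 1728j³ + 432j² + 36j + 1 = 12(144j³ + 36j² + 3j) + 1, so t³ ≡ 1 (mod 12).

Converse. For the converse, argue contrapositively. If t ≢ 1 (mod 12), then t is congruent to one of 0, 2, 3, 4, 5, 6, 7, 8, 9, 10, 11 modulo 12, and these give t³ ≡ 0, 8, 3, 4, 5, 0, 7, 8, 9, 4, 11 respectively — never 1.

Both directions hold; the statement is true.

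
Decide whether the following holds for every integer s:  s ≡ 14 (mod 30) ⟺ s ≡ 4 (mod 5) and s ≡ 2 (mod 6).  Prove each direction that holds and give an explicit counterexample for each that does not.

Equivalent; both directions hold.

Forward direction. Suppose s ≡ 14 (mod 30); write s = 30j + 14. Since 5 ∣ 30, reducing mod 5 gives s ≡ 14 ≡ 4 (mod 5); since 6 ∣ 30, reducing mod 6 gives s ≡ 14 ≡ 2 (mod 6).

Converse. If s ≡ 4 (mod 5) and s ≡ 2 (mod 6), then by the Chinese remainder theorem s ≡ 14 (mod 30). This is exactly s ≡ 14 (mod 30).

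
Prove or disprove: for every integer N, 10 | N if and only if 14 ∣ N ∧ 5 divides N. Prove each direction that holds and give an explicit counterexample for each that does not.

(→) This fails: take N = 10. Certainly 10 ∣ 10, but 14 ∤ 10.

(←) Suppose 14 ∣ N and 5 ∣ N. Any common multiple of 14 and 5 is a multiple of their lcm; here gcd(14, 5) = 1, so lcm(14, 5) = 14·5 = 70, so 70 ∣ N. Since 10 ∣ 70, it follows that 10 ∣ N.

Only the converse holds.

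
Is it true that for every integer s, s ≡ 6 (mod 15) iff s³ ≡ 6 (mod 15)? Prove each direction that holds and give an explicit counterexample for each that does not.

Both implications hold.

(⇒) Suppose s ≡ 6 (mod 15). Write s = 15j + 6. Then (15j + 6)³ = 3375j³ + 4050j² + 1620j + 216 = 15(225j³ + 270j² + 108j + 14) + 6, so s³ ≡ 6 (mod 15).

(⇐) Conversely, suppose s³ ≡ 6 (mod 15). The only residue r in {0, …, 14} with r³ ≡ 6 (mod 15) is r = 6, so s ≡ 6 (mod 15).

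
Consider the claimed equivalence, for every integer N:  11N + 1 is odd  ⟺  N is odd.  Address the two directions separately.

(→) This fails: N = 6 gives 11N + 1 = 67, which is odd, but 6 is even, not odd.

(←) This also fails: N = 5 is odd, but 11N + 1 = 56 is even, not odd.

Neither direction holds.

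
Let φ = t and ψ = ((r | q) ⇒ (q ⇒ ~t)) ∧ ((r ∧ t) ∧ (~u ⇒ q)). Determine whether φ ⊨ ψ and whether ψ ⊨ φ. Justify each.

Converse. Assume the antecedent. If q is true, the antecedent cannot hold. If q is false, the antecedent forces (q = F, r = T, t = T, u = T), and t holds there. Either way t holds.

Forward direction. This fails. Under q = F, r = F, t = T, u = F, the left side is true but the right side is false.

Not equivalent: only (⇐) holds.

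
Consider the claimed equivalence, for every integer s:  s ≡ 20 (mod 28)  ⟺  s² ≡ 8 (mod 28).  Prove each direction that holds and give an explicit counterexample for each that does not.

Not equivalent: only (⇒) holds.

Forward direction. Suppose s ≡ 20 (mod 28). Write s = 28j + 20. Then (28j + 20)² = 784j² + 1120j + 400 = 28(28j² + 40j + 14) + 8, so s² ≡ 8 (mod 28).

Converse. This fails: take s = 6. Then 6² = 36 ≡ 8 (mod 28), yet 6 ≡ 6 (mod 28), not 20.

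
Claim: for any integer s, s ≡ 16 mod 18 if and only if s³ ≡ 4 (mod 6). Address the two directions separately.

Forward direction. Suppose s ≡ 16 (mod 18). Then s³ ≡ 16³ = 4096 (mod 18), and since 6 ∣ 18, also s³ ≡ 4 (mod 6).

Converse. This fails: take s = 4. Then 4³ = 64 ≡ 4 (mod 6), yet 4 ≡ 4 (mod 18), not 16.

The forward direction holds; the converse fails.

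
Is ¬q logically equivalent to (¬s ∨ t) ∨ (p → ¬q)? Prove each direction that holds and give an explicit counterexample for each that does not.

(⇒) Assume the antecedent. If q is true, the antecedent cannot hold. If q is false, (¬s ∨ t) ∨ (p → ¬q) reduces to true regardless of the other variables. Either way (¬s ∨ t) ∨ (p → ¬q) holds.

(⇐) This fails. Under t = F, p = F, q = T, s = F, the left side is false but the right side is true.

The forward direction holds; the converse fails.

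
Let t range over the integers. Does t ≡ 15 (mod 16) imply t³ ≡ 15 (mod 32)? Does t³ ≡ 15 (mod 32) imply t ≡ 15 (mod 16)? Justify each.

Only the reverse direction holds.

(→) This fails: take t = 31. Then 31 ≡ 15 (mod 16), but 31³ = 29791 ≡ 31 (mod 32), not 15.

(←) Conversely, the residues r modulo 32 with r³ ≡ 15 (mod 32) are exactly {15}, and each is ≡ 15 (mod 16).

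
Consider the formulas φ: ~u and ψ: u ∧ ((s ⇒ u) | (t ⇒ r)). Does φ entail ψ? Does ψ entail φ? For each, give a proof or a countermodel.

Both directions fail.

(⟹) This fails. Under s = F, r = F, t = F, u = F, the left side is true but the right side is false.

(⟸) This fails. Under s = F, r = F, t = F, u = T, the left side is false but the right side is true.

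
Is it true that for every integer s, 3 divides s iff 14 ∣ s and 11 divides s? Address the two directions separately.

Both directions fail.

(⇒) This fails: take s = 3. Certainly 3 ∣ 3, but 14 ∤ 3.

(⇐) This fails: take s = 154. Both 14 ∣ 154 and 11 ∣ 154, yet 154 is not a multiple of 3 (since 154 = 51·3 + 1), so 3 ∤ 154.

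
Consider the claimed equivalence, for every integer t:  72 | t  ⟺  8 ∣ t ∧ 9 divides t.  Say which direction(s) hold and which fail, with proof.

Forward direction. If 72 ∣ t, write t = 72q. Since 72 = 9·8, t = 8·(9q), so 8 ∣ t; and since 72 = 8·9, t = 9·(8q), so 9 ∣ t.

Converse. Suppose 8 ∣ t and 9 ∣ t. Any common multiple of 8 and 9 is a multiple of their lcm; here gcd(8, 9) = 1, so lcm(8, 9) = 8·9 = 72, so 72 ∣ t.

Both directions hold.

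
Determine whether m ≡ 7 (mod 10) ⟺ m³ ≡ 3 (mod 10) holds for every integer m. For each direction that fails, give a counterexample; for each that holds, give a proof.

[⇒] Suppose m ≡ 7 (mod 10). Write m = 10j + 7. Then (10j + 7)³ = 1000j³ + 2100j² + 1470j + 343 = 10(100j³ + 210j² + 147j + 34) + 3, so m³ ≡ 3 (mod 10).

[⇐] Conversely, suppose m³ ≡ 3 (mod 10). The only residue r in {0, …, 9} with r³ ≡ 3 (mod 10) is r = 7, so m ≡ 7 (mod 10).

Both directions hold; the statement is true.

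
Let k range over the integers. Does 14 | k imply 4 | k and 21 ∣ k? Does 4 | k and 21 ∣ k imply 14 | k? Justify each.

Only the converse holds.

(←) Suppose 4 ∣ k and 21 ∣ k. Any common multiple of 4 and 21 is a multiple of their lcm; here gcd(4, 21) = 1, so lcm(4, 21) = 4·21 = 84, so 84 ∣ k. Since 14 ∣ 84, it follows that 14 ∣ k.

(→) This fails: take k = 14. Certainly 14 ∣ 14, but 4 ∤ 14.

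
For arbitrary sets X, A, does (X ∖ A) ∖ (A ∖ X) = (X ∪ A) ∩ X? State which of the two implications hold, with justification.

The sets are not equal: only the forward inclusion holds.

Forward inclusion. Let x ∈ (X ∖ A) ∖ (A ∖ X). Then x ∈ X and x ∉ A, from which x ∈ (X ∪ A) ∩ X.

Reverse inclusion. This inclusion fails. Take X = {1}, A = {1}; then 1 ∈ (X ∪ A) ∩ X but 1 ∉ (X ∖ A) ∖ (A ∖ X).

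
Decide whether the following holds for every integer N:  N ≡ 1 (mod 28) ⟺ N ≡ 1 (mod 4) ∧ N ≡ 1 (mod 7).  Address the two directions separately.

The biconditional holds.

(←) If N ≡ 1 (mod 4) and N ≡ 1 (mod 7), then by the Chinese remainder theorem N ≡ 1 (mod 28). This is exactly N ≡ 1 (mod 28).

(→) Suppose N ≡ 1 (mod 28); write N = 28j + 1. Since 4 ∣ 28, reducing mod 4 gives N ≡ 1 (mod 4); since 7 ∣ 28, reducing mod 7 gives N ≡ 1 (mod 7).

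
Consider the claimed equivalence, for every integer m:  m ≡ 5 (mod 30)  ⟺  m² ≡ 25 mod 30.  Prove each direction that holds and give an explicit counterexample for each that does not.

(⟸) This fails: take m = 25. Then 25² = 625 ≡ 25 (mod 30), yet 25 ≡ 25 (mod 30), not 5.

(⟹) Suppose m ≡ 5 (mod 30). Write m = 30j + 5. Then (30j + 5)² = 900j² + 300j + 25 = 30(30j² + 10j) + 25, so m² ≡ 25 (mod 30).

(⇒) holds; (⇐) fails.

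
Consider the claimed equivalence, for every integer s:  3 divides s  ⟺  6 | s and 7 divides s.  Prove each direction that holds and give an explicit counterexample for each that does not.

(→) This fails: take s = 3. Certainly 3 ∣ 3, but 6 ∤ 3.

(←) Suppose 6 ∣ s and 7 ∣ s. Any common multiple of 6 and 7 is a multiple of their lcm; here gcd(6, 7) = 1, so lcm(6, 7) = 6·7 = 42, so 42 ∣ s. Since 3 ∣ 42, it follows that 3 ∣ s.

The forward direction fails; the converse holds.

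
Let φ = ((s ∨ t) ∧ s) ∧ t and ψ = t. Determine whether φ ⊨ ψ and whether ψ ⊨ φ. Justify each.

Only the forward implication holds.

(⟹) Assume the antecedent. If t is true, t reduces to true regardless of the other variables. If t is false, the antecedent cannot hold. Either way t holds.

(⟸) This fails. Under t = T, s = F, the left side is false but the right side is true.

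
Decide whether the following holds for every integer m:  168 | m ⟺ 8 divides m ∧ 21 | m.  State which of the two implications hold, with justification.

(⇒) If 168 ∣ m, write m = 168q. Since 168 = 21·8, m = 8·(21q), so 8 ∣ m; and since 168 = 8·21, m = 21·(8q), so 21 ∣ m.

(⇐) Suppose 8 ∣ m and 21 ∣ m. Any common multiple of 8 and 21 is a multiple of their lcm; here gcd(8, 21) = 1, so lcm(8, 21) = 8·21 = 168, so 168 ∣ m.

Equivalent; both directions hold.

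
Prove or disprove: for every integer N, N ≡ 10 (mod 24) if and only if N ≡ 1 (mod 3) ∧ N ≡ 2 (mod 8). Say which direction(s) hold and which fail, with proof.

(⇒) Suppose N ≡ 10 (mod 24); write N = 24j + 10. Since 3 ∣ 24, reducing mod 3 gives N ≡ 10 ≡ 1 (mod 3); since 8 ∣ 24, reducing mod 8 gives N ≡ 10 ≡ 2 (mod 8).

(⇐) Conversely, if N ≡ 1 (mod 3) and N ≡ 2 (mod 8), then by the Chinese remainder theorem N ≡ 10 (mod 24). This is exactly N ≡ 10 (mod 24).

Both directions hold.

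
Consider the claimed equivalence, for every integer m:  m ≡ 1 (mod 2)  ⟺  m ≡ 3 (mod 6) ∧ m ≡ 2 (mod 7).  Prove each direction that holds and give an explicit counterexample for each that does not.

Only the converse holds.

[⇐] If m ≡ 3 (mod 6) and m ≡ 2 (mod 7), then by the Chinese remainder theorem m ≡ 9 (mod 42). Since 9 ≡ 1 (mod 2) and 2 ∣ 42, we get m ≡ 1 (mod 2).

[⇒] This fails: m = 1 gives 1 ≡ 1 (mod 2) but 1 ≡ 1 (mod 6), so the conjunction on the right does not hold.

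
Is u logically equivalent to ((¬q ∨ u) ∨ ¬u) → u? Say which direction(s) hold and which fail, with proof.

Equivalent; both directions hold.

Forward direction. Assume the antecedent. If u is true, ((¬q ∨ u) ∨ ¬u) → u reduces to true regardless of the other variables. If u is false, the antecedent cannot hold. Either way ((¬q ∨ u) ∨ ¬u) → u holds.

Converse. Assume the antecedent. If u is true, u reduces to true regardless of the other variables. If u is false, the antecedent cannot hold. Either way u holds.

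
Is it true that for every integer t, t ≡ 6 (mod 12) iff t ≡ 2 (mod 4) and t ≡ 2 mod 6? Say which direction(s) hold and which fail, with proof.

Both directions fail.

(→) This fails: t = 6 gives 6 ≡ 6 (mod 12) but 6 ≡ 0 (mod 6), so the conjunction on the right does not hold.

(←) This fails: t = 2 satisfies both congruences on the right (2 ≡ 2 mod 4 and 2 ≡ 2 mod 6) yet 2 ≡ 2 (mod 12), not 6.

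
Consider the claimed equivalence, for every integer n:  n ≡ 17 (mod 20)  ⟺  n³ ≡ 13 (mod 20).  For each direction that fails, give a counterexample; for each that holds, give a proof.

Both implications hold.

(⟹) Suppose n ≡ 17 (mod 20). Write n = 20j + 17. Then (20j + 17)³ = 8000j³ + 20400j² + 17340j + 4913 = 20(400j³ + 1020j² + 867j + 245) + 13, so n³ ≡ 13 (mod 20).

(⟸) Conversely, suppose n³ ≡ 13 (mod 20). The only residue r in {0, …, 19} with r³ ≡ 13 (mod 20) is r = 17, so n ≡ 17 (mod 20).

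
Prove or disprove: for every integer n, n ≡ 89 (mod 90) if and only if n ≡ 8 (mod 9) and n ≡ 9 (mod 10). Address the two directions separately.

Both directions hold.

(⇒) Suppose n ≡ 89 (mod 90); write n = 90j + 89. Since 9 ∣ 90, reducing mod 9 gives n ≡ 89 ≡ 8 (mod 9); since 10 ∣ 90, reducing mod 10 gives n ≡ 89 ≡ 9 (mod 10).

(⇐) Conversely, if n ≡ 8 (mod 9) and n ≡ 9 (mod 10), then by the Chinese remainder theorem n ≡ 89 (mod 90). This is exactly n ≡ 89 (mod 90).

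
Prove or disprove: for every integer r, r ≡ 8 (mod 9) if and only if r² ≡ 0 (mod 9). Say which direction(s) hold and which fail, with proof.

Neither direction holds.

(⇒) This fails: take r = 8. Then 8 ≡ 8 (mod 9), but 8² = 64 ≡ 1 (mod 9), not 0.

(⇐) This fails: take r = 0. Then 0² = 0 ≡ 0 (mod 9), yet 0 ≡ 0 (mod 9), not 8.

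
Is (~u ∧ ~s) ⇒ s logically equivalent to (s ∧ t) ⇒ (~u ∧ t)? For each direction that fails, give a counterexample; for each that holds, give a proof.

Both directions fail.

[⇒] This fails. Under s = T, t = T, u = T, the left side is true but the right side is false.

[⇐] This fails. Under s = F, t = F, u = F, the left side is false but the right side is true.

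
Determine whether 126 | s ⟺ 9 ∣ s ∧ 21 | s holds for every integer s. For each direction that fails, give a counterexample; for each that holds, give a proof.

(⇒) holds; (⇐) fails.

Converse. This fails: take s = 63. Both 9 ∣ 63 and 21 ∣ 63, yet 63 is not a multiple of 126 (since 63 = 0·126 + 63), so 126 ∤ 63.

Forward direction. If 126 ∣ s, write s = 126q. Since 126 = 14·9, s = 9·(14q), so 9 ∣ s; and since 126 = 6·21, s = 21·(6q), so 21 ∣ s.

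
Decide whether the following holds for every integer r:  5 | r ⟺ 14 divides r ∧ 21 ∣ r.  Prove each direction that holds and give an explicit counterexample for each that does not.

Forward direction. This fails: take r = 5. Certainly 5 ∣ 5, but 14 ∤ 5.

Converse. This fails: take r = 42. Both 14 ∣ 42 and 21 ∣ 42, yet 42 is not a multiple of 5 (since 42 = 8·5 + 2), so 5 ∤ 42.

Both directions fail.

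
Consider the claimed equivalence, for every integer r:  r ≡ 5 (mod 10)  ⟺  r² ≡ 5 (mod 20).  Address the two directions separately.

Forward direction. Suppose r ≡ 5 (mod 10). Working modulo 20, r ∈ {5, 15}; for each such r, r² ≡ 5 (mod 20).

Converse. The residues r modulo 20 with r² ≡ 5 (mod 20) are exactly {5, 15}, and each is ≡ 5 (mod 10).

Equivalent; both directions hold.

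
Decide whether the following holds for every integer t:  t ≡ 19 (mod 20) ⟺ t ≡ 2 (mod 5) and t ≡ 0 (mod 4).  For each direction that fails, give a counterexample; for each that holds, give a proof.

Neither implication holds.

Forward direction. This fails: t = 19 gives 19 ≡ 19 (mod 20) but 19 ≡ 4 (mod 5), so the conjunction on the right does not hold.

Converse. This fails: t = 12 satisfies both congruences on the right (12 ≡ 2 mod 5 and 12 ≡ 0 mod 4) yet 12 ≡ 12 (mod 20), not 19.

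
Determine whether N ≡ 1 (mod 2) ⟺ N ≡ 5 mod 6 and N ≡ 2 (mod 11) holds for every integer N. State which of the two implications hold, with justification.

(←) If N ≡ 5 (mod 6) and N ≡ 2 (mod 11), then by the Chinese remainder theorem N ≡ 35 (mod 66). Since 35 ≡ 1 (mod 2) and 2 ∣ 66, we get N ≡ 1 (mod 2).

(→) This fails: N = 1 gives 1 ≡ 1 (mod 2) but 1 ≡ 1 (mod 6), so the conjunction on the right does not hold.

Not equivalent: only (⇐) holds.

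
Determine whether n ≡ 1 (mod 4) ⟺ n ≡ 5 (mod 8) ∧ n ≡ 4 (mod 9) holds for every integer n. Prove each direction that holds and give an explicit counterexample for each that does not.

[⇒] This fails: n = 1 gives 1 ≡ 1 (mod 4) but 1 ≡ 1 (mod 8), so the conjunction on the right does not hold.

[⇐] Conversely, if n ≡ 5 (mod 8) and n ≡ 4 (mod 9), then by the Chinese remainder theorem n ≡ 13 (mod 72). Since 13 ≡ 1 (mod 4) and 4 ∣ 72, we get n ≡ 1 (mod 4).

Not equivalent: only (⇐) holds.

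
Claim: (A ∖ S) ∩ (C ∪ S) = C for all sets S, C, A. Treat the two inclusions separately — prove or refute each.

(⊆) holds; (⊇) fails.

Forward inclusion. Let x ∈ (A ∖ S) ∩ (C ∪ S). Then x ∈ C ∩ A and x ∉ S, from which x ∈ C.

Reverse inclusion. This inclusion fails. Take S = ∅, C = {1}, A = ∅; then 1 ∈ C but 1 ∉ (A ∖ S) ∩ (C ∪ S).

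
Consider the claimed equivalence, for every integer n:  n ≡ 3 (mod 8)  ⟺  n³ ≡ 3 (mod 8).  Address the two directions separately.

(⟹) Suppose n ≡ 3 (mod 8). Write n = 8j + 3. Then (8j + 3)³ = 512j³ + 576j² + 216j + 27 = 8(64j³ + 72j² + 27j + 3) + 3, so n³ ≡ 3 (mod 8).

(⟸) Conversely, suppose n³ ≡ 3 (mod 8). The only residue r in {0, …, 7} with r³ ≡ 3 (mod 8) is r = 3, so n ≡ 3 (mod 8).

Both directions hold; the statement is true.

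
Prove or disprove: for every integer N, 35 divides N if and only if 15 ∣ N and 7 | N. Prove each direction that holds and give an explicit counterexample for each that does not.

[⇒] This fails: take N = 35. Certainly 35 ∣ 35, but 15 ∤ 35.

[⇐] Suppose 15 ∣ N and 7 ∣ N. Any common multiple of 15 and 7 is a multiple of their lcm; here gcd(15, 7) = 1, so lcm(15, 7) = 15·7 = 105, so 105 ∣ N. Since 35 ∣ 105, it follows that 35 ∣ N.

Not equivalent: only (⇐) holds.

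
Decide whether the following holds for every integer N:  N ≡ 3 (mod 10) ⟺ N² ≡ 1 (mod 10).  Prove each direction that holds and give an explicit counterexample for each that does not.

(⟹) This fails: take N = 3. Then 3 ≡ 3 (mod 10), but 3² = 9 ≡ 9 (mod 10), not 1.

(⟸) This fails: take N = 1. Then 1² = 1 ≡ 1 (mod 10), yet 1 ≡ 1 (mod 10), not 3.

Both directions fail.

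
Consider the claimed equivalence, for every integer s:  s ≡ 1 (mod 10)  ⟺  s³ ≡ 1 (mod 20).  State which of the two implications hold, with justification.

Only the reverse direction holds.

[⇐] The residues r modulo 20 with r³ ≡ 1 (mod 20) are exactly {1}, and each is ≡ 1 (mod 10).

[⇒] This fails: take s = 11. Then 11 ≡ 1 (mod 10), but 11³ = 1331 ≡ 11 (mod 20), not 1.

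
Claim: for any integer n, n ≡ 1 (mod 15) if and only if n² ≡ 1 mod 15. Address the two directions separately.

Only the forward implication holds.

(⟹) Suppose n ≡ 1 (mod 15). Write n = 15j + 1. Then (15j + 1)² = 225j² + 30j + 1 = 15(15j² + 2j) + 1, so n² ≡ 1 (mod 15).

(⟸) This fails: take n = 4. Then 4² = 16 ≡ 1 (mod 15), yet 4 ≡ 4 (mod 15), not 1.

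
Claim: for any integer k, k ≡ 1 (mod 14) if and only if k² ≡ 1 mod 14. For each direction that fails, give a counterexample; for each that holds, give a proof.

(→) Suppose k ≡ 1 (mod 14). Write k = 14j + 1. Then (14j + 1)² = 196j² + 28j + 1 = 14(14j² + 2j) + 1, so k² ≡ 1 (mod 14).

(←) This fails: take k = 13. Then 13² = 169 ≡ 1 (mod 14), yet 13 ≡ 13 (mod 14), not 1.

The forward direction holds; the converse fails.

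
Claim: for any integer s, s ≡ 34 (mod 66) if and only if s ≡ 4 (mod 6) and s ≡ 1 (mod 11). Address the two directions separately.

The biconditional holds.

(→) Suppose s ≡ 34 (mod 66); write s = 66j + 34. Since 6 ∣ 66, reducing mod 6 gives s ≡ 34 ≡ 4 (mod 6); since 11 ∣ 66, reducing mod 11 gives s ≡ 34 ≡ 1 (mod 11).

(←) Conversely, if s ≡ 4 (mod 6) and s ≡ 1 (mod 11), then by the Chinese remainder theorem s ≡ 34 (mod 66). This is exactly s ≡ 34 (mod 66).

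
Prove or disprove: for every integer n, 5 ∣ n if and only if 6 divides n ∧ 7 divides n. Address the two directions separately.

Both directions fail.

[⇒] This fails: take n = 5. Certainly 5 ∣ 5, but 6 ∤ 5.

[⇐] This fails: take n = 42. Both 6 ∣ 42 and 7 ∣ 42, yet 42 is not a multiple of 5 (since 42 = 8·5 + 2), so 5 ∤ 42.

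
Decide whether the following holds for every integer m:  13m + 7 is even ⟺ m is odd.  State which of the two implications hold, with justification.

(⇒) Suppose 13m + 7 is even. Since 13 is odd, 13m and m have the same parity, so 13m + 7 ≡ m + 7 (mod 2). As 7 is odd, 13m + 7 is even exactly when m is odd. Thus m is odd.

(⇐) Conversely, suppose m is odd; write m = 2j + 1. Then 13m + 7 = 13·(2j + 1) + 7 = 2·13j + 20, which is even.

Both directions hold.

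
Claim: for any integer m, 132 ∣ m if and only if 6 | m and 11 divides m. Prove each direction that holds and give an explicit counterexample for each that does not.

The forward direction holds; the converse fails.

[⇒] If 132 ∣ m, write m = 132q. Since 132 = 22·6, m = 6·(22q), so 6 ∣ m; and since 132 = 12·11, m = 11·(12q), so 11 ∣ m.

[⇐] This fails: take m = 66. Both 6 ∣ 66 and 11 ∣ 66, yet 66 is not a multiple of 132 (since 66 = 0·132 + 66), so 132 ∤ 66.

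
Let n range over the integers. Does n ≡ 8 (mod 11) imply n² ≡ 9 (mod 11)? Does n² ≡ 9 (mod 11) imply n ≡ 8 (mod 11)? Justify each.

(⇒) holds; (⇐) fails.

[⇐] This fails: take n = 3. Then 3² = 9 ≡ 9 (mod 11), yet 3 ≡ 3 (mod 11), not 8.

[⇒] Suppose n ≡ 8 (mod 11). Write n = 11j + 8. Then (11j + 8)² = 121j² + 176j + 64 = 11(11j² + 16j + 5) + 9, so n² ≡ 9 (mod 11).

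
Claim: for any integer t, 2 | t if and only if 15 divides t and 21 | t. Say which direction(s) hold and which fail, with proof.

(⇒) This fails: take t = 2. Certainly 2 ∣ 2, but 15 ∤ 2.

(⇐) This fails: take t = 105. Both 15 ∣ 105 and 21 ∣ 105, yet 105 is not a multiple of 2 (since 105 = 52·2 + 1), so 2 ∤ 105.

(⇒) fails and (⇐) fails.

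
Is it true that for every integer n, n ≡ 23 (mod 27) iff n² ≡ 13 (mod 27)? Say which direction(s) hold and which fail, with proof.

Forward direction. This fails: take n = 23. Then 23 ≡ 23 (mod 27), but 23² = 529 ≡ 16 (mod 27), not 13.

Converse. This fails: take n = 11. Then 11² = 121 ≡ 13 (mod 27), yet 11 ≡ 11 (mod 27), not 23.

Neither direction holds.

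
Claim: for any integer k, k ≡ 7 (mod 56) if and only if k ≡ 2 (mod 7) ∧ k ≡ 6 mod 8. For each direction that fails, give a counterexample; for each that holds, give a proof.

[⇒] This fails: k = 7 gives 7 ≡ 7 (mod 56) but 7 ≡ 0 (mod 7), so the conjunction on the right does not hold.

[⇐] This fails: k = 30 satisfies both congruences on the right (30 ≡ 2 mod 7 and 30 ≡ 6 mod 8) yet 30 ≡ 30 (mod 56), not 7.

(⇒) fails and (⇐) fails.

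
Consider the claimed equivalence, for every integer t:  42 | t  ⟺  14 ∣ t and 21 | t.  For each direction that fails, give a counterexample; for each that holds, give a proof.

(⇒) If 42 ∣ t, write t = 42q. Since 42 = 3·14, t = 14·(3q), so 14 ∣ t; and since 42 = 2·21, t = 21·(2q), so 21 ∣ t.

(⇐) Suppose 14 ∣ t and 21 ∣ t. Any common multiple of 14 and 21 is a multiple of their lcm; here lcm(14, 21) = 14·21/gcd(14, 21) = 294/7 = 42, so 42 ∣ t.

Both implications hold.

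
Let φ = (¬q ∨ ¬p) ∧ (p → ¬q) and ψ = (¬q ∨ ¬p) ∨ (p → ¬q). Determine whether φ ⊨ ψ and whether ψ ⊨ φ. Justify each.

(←) Assume the antecedent. If p is true, the antecedent forces (p = T, q = F), and (¬q ∨ ¬p) ∧ (p → ¬q) holds there. If p is false, (¬q ∨ ¬p) ∧ (p → ¬q) reduces to true regardless of the other variables. Either way (¬q ∨ ¬p) ∧ (p → ¬q) holds.

(→) Assume the antecedent. If p is true, the antecedent forces (p = T, q = F), and (¬q ∨ ¬p) ∨ (p → ¬q) holds there. If p is false, (¬q ∨ ¬p) ∨ (p → ¬q) reduces to true regardless of the other variables. Either way (¬q ∨ ¬p) ∨ (p → ¬q) holds.

Equivalent; both directions hold.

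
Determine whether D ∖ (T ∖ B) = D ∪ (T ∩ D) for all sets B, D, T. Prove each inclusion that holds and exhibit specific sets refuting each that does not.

(⊇) This inclusion fails. Take B = ∅, D = {1}, T = {1}; then 1 ∈ D ∪ (T ∩ D) but 1 ∉ D ∖ (T ∖ B).

(⊆) Let x ∈ D ∖ (T ∖ B). Then either x ∈ D and x ∉ B, T; or x ∈ B ∩ D and x ∉ T; or x ∈ B ∩ D ∩ T. In each case x ∈ D ∪ (T ∩ D), so D ∖ (T ∖ B) ⊆ D ∪ (T ∩ D).

The sets are not equal: only the forward inclusion holds.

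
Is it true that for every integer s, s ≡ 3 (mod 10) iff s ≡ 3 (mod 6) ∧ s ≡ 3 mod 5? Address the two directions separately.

(→) This fails: s = 13 gives 13 ≡ 3 (mod 10) but 13 ≡ 1 (mod 6), so the conjunction on the right does not hold.

(←) Conversely, if s ≡ 3 (mod 6) and s ≡ 3 (mod 5), then by the Chinese remainder theorem s ≡ 3 (mod 30). Since 3 ≡ 3 (mod 10) and 10 ∣ 30, we get s ≡ 3 (mod 10).

Only the converse holds.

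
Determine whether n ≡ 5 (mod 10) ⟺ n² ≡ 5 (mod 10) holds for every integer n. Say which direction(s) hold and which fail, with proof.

(⇒) Suppose n ≡ 5 (mod 10). Write n = 10j + 5. Then (10j + 5)² = 100j² + 100j + 25 = 10(10j² + 10j + 2) + 5, so n² ≡ 5 (mod 10).

(⇐) For the converse, argue contrapositively. If n ≢ 5 (mod 10), then n is congruent to one of 0, 1, 2, 3, 4, 6, 7, 8, 9 modulo 10, and these give n² ≡ 0, 1, 4, 9, 6, 6, 9, 4, 1 respectively — never 5.

Both implications hold.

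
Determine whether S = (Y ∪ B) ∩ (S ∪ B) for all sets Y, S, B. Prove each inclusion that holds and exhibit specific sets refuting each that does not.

(⟹) This inclusion fails. Take Y = ∅, S = {1}, B = ∅; then 1 ∈ S but 1 ∉ (Y ∪ B) ∩ (S ∪ B).

(⟸) This inclusion fails. Take Y = ∅, S = ∅, B = {1}; then 1 ∈ (Y ∪ B) ∩ (S ∪ B) but 1 ∉ S.

Both inclusions fail.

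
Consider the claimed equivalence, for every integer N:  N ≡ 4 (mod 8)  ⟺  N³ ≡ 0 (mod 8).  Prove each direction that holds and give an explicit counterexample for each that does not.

(⇒) holds; (⇐) fails.

(⇒) Suppose N ≡ 4 (mod 8). Write N = 8j + 4. Then (8j + 4)³ = 512j³ + 768j² + 384j + 64 = 8(64j³ + 96j² + 48j + 8) + 0, so N³ ≡ 0 (mod 8).

(⇐) This fails: take N = 0. Then 0³ = 0 ≡ 0 (mod 8), yet 0 ≡ 0 (mod 8), not 4.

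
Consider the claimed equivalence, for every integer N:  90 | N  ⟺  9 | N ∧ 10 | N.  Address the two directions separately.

Both implications hold.

(⟹) If 90 ∣ N, write N = 90q. Since 90 = 10·9, N = 9·(10q), so 9 ∣ N; and since 90 = 9·10, N = 10·(9q), so 10 ∣ N.

(⟸) Suppose 9 ∣ N and 10 ∣ N. Any common multiple of 9 and 10 is a multiple of their lcm; here gcd(9, 10) = 1, so lcm(9, 10) = 9·10 = 90, so 90 ∣ N.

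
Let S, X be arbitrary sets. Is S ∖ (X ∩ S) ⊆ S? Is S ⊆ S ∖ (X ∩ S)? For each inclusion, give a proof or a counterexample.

Forward inclusion. Let x ∈ S ∖ (X ∩ S). Then x ∈ S and x ∉ X, from which x ∈ S.

Reverse inclusion. This inclusion fails. Take S = {1}, X = {1}; then 1 ∈ S but 1 ∉ S ∖ (X ∩ S).

Only the forward inclusion holds.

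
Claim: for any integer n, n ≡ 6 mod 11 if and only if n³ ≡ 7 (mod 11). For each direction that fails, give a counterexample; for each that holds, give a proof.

(⇒) Suppose n ≡ 6 mod 11. Write n = 11j + 6. Then (11j + 6)³ = 1331j³ + 2178j² + 1188j + 216 = 11(121j³ + 198j² + 108j + 19) + 7, so n³ ≡ 7 (mod 11).

(⇐) Conversely, suppose n³ ≡ 7 (mod 11). The only residue r in {0, …, 10} with r³ ≡ 7 (mod 11) is r = 6, so n ≡ 6 (mod 11).

The biconditional holds.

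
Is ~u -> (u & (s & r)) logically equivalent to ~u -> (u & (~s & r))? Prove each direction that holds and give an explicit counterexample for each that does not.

Forward direction. Assume the antecedent. If u is true, ~u -> (u & (~s & r)) reduces to true regardless of the other variables. If u is false, the antecedent cannot hold. Either way ~u -> (u & (~s & r)) holds.

Converse. Assume the antecedent. If u is true, ~u -> (u & (s & r)) reduces to true regardless of the other variables. If u is false, the antecedent cannot hold. Either way ~u -> (u & (s & r)) holds.

Both implications hold.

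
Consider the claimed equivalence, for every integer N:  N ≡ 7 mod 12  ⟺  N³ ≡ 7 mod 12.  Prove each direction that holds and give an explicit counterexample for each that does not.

Both implications hold.

[⇐] For the converse, argue contrapositively. If N ≢ 7 (mod 12), then N is congruent to one of 0, 1, 2, 3, 4, 5, 6, 8, 9, 10, 11 modulo 12, and these give N³ ≡ 0, 1, 8, 3, 4, 5, 0, 8, 9, 4, 11 respectively — never 7.

[⇒] Suppose N ≡ 7 mod 12. Write N = 12j + 7. Then (12j + 7)³ = 1728j³ + 3024j² + 1764j + 343 = 12(144j³ + 252j² + 147j + 28) + 7, so N³ ≡ 7 (mod 12).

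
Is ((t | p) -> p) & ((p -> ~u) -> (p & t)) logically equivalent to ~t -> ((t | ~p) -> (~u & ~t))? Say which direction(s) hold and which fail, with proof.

(⇒) Assume the antecedent. If p is true, ~t -> ((t | ~p) -> (~u & ~t)) reduces to true regardless of the other variables. If p is false, the antecedent cannot hold. Either way ~t -> ((t | ~p) -> (~u & ~t)) holds.

(⇐) This fails. Under p = F, t = F, u = F, the left side is false but the right side is true.

Only the forward direction holds.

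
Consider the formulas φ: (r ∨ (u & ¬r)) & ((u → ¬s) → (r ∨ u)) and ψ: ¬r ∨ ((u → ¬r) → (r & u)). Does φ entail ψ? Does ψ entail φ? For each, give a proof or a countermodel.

Neither implication holds.

(→) This fails. Under u = F, r = T, s = F, the left side is true but the right side is false.

(←) This fails. Under u = F, r = F, s = F, the left side is false but the right side is true.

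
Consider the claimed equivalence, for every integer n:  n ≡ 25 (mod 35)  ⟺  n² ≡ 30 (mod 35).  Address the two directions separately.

Only the forward direction holds.

Forward direction. Suppose n ≡ 25 (mod 35). Write n = 35j + 25. Then (35j + 25)² = 1225j² + 1750j + 625 = 35(35j² + 50j + 17) + 30, so n² ≡ 30 (mod 35).

Converse. This fails: take n = 10. Then 10² = 100 ≡ 30 (mod 35), yet 10 ≡ 10 (mod 35), not 25.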